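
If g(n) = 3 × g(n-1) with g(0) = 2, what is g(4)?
Computing step by step:
g(0) = 2
g(1) = 3 × 2 = 6
g(2) = 3 × 6 = 18
g(3) = 3 × 18 = 54
g(4) = 3 × 54 = 162

162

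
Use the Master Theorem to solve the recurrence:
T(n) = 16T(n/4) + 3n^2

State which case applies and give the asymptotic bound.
Master Theorem template: T(n) = a·T(n/b) + f(n).
Here: a=16, b=4, f(n)=3n^2
Compute log_b(a) = log_4(16) = 2.
f(n) = 3n^2 = Θ(n^2). Case 2: T(n) = Θ(n^2 log n).

Case 2: T(n) = Θ(n^2 log n)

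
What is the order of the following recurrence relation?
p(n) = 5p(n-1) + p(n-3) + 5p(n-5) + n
The order is the largest lag k for which p(n-k) appears. Here the deepest term is p(n-5) (the n term is non-homogeneous and does not affect the order), so the order is 5.

Order 5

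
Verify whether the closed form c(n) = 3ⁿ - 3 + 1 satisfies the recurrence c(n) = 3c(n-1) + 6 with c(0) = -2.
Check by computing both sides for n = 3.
From the recurrence with c(0) = -2:
  c(0) = -2, c(1) = 0, c(2) = 6, c(3) = 24
  so the recurrence gives c(3) = 24.
From the proposed closed form c(n) = 3ⁿ - 3 + 1:
  c(3) = 25.
The recurrence gives 24 but the closed form gives 25, so the closed form does not satisfy the recurrence.

No, the closed form is incorrect.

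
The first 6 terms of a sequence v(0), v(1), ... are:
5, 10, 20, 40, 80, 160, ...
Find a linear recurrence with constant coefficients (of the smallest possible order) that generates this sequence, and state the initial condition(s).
Look for the lowest-order linear relation among consecutive terms.
Observation: each term is 2× the previous.
Check at n=2: 2·10 = 20. ✓

v(n) = 2 × v(n-1), v(0) = 5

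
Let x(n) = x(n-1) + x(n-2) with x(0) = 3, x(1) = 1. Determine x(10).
Computing the sequence terms:
3, 1, 4, 5, 9, 14, 23, 37, 60, 97, 157

157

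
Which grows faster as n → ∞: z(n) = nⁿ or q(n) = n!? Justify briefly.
Comparing growth rates:
Growth-rate hierarchy: log n ≺ any polynomial ≺ any exponential cⁿ (c>1) ≺ n! ≺ nⁿ.
super-exponential nⁿ dominates factorial asymptotically.

z(n) grows faster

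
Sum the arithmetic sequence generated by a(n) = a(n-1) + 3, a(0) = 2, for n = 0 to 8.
Computing the sequence terms: 2, 5, 8, 11, 14, 17, 20, 23, 26
Adding these values together:

126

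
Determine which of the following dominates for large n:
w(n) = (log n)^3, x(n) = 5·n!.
Comparing growth rates:
Growth-rate hierarchy: log n ≺ any polynomial ≺ any exponential cⁿ (c>1) ≺ n! ≺ nⁿ.
factorial dominates polylogarithmic (log n)^3 asymptotically.

x(n) grows faster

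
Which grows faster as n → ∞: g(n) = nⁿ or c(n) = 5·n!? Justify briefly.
Comparing growth rates:
Growth-rate hierarchy: log n ≺ any polynomial ≺ any exponential cⁿ (c>1) ≺ n! ≺ nⁿ.
super-exponential nⁿ dominates factorial asymptotically.

g(n) grows faster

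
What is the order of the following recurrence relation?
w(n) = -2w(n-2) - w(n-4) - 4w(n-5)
The order is the largest lag k for which w(n-k) appears. Here the deepest term is w(n-5), so the order is 5.

Order 5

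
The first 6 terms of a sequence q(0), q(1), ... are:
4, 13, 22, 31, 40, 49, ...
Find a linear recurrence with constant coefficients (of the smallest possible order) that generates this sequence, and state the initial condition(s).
Look for the lowest-order linear relation among consecutive terms.
Observation: consecutive differences are constant (= 9).
Check at n=2: 1·13 + 9 = 22. ✓

q(n) = q(n-1) + 9, q(0) = 4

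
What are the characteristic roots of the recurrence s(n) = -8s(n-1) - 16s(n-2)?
Substitute s(n) = rⁿ and divide through by rⁿ⁻²: r² + 8r + 16 = 0
Factor: (r + 4)² = 0, so r = -4 (double root).
General solution: s(n) = (A + Bn)·(-4)ⁿ

Characteristic: r² + 8r + 16 = 0, Roots: r = -4 (double root)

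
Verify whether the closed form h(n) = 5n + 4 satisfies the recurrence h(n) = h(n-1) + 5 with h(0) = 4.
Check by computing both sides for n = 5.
From the recurrence with h(0) = 4:
  h(0) = 4, h(1) = 9, h(2) = 14, h(3) = 19, h(4) = 24, h(5) = 29
  so the recurrence gives h(5) = 29.
From the proposed closed form h(n) = 5n + 4:
  h(5) = 29.
Both sides give 29 at n = 5, and the initial condition(s) match, so the closed form is consistent.

Yes, the closed form is correct.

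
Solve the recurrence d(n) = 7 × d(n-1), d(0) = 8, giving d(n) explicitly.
Recurrence: d(n) = 7 × d(n-1), initial: d(0) = 8.
Each term is 7 times the previous, so this is geometric with ratio 7. After n steps: d(n) = d(0)·7ⁿ = 8·7ⁿ.

d(n) = 8·7ⁿ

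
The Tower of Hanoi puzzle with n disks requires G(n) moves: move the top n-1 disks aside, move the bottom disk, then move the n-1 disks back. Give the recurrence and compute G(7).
Moving n disks = move the top n-1 disks aside (G(n-1) moves) + move the largest disk (1 move) + move the n-1 disks back on top (G(n-1) moves), so G(n) = 2G(n-1) + 1, with G(1) = 1 (a single disk takes one move).
First terms: 1, 3, 7, 15, 31, 63, … — each is one less than a power of 2. Indeed G(n) + 1 = 2(G(n-1) + 1) with G(1) + 1 = 2, so G(n) + 1 = 2ⁿ and G(n) = 2ⁿ - 1.
Hence G(7) = 2^7 - 1 = 128 - 1 = 127.

G(n) = 2G(n-1) + 1, G(1) = 1; G(7) = 127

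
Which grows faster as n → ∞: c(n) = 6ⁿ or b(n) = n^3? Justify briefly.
Comparing growth rates:
Growth-rate hierarchy: log n ≺ any polynomial ≺ any exponential cⁿ (c>1) ≺ n! ≺ nⁿ.
exponential base 6 dominates polynomial degree 3 asymptotically.

c(n) grows faster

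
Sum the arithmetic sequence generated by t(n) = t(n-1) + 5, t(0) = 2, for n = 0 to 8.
Computing the sequence terms: 2, 7, 12, 17, 22, 27, 32, 37, 42
Adding these values together:

198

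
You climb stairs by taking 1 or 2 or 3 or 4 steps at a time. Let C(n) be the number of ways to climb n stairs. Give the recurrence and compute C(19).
Condition on the size of the last step (1 to 4): before it there were n-1, …, n-4 stairs climbed, and these cases are disjoint, so C(n) = C(n-1) + C(n-2) + C(n-3) + C(n-4) (order-4 linear recurrence).
Initial conditions by direct count (compositions of i into parts ≤ 4): C(1) = 1; C(2) = 2; C(3) = 4; C(4) = 8.
Iterating the recurrence: C(5) = 15, C(6) = 29, C(7) = 56, C(8) = 108, C(9) = 208, C(10) = 401, C(11) = 773, C(12) = 1490, C(13) = 2872, C(14) = 5536, C(15) = 10671, C(16) = 20569, C(17) = 39648, C(18) = 76424, C(19) = 147312.

C(n) = C(n-1) + C(n-2) + C(n-3) + C(n-4), C(1) = 1, C(2) = 2, C(3) = 4, C(4) = 8; C(19) = 147312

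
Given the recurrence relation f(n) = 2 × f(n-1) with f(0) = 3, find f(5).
Computing step by step:
f(0) = 3
f(1) = 2 × 3 = 6
f(2) = 2 × 6 = 12
f(3) = 2 × 12 = 24
f(4) = 2 × 24 = 48
f(5) = 2 × 48 = 96

96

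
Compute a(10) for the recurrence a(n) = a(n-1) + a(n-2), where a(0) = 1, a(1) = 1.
Computing the sequence terms:
1, 1, 2, 3, 5, 8, 13, 21, 34, 55, 89

89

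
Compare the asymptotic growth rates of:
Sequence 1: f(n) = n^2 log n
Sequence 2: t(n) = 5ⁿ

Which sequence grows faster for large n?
Comparing growth rates:
Growth-rate hierarchy: log n ≺ any polynomial ≺ any exponential cⁿ (c>1) ≺ n! ≺ nⁿ.
exponential base 5 dominates polynomial degree 2 (with log factor) asymptotically.

t(n) grows faster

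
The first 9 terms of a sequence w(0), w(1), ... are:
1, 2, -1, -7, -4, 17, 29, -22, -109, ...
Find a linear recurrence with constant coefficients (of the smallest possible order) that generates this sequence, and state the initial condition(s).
Look for the lowest-order linear relation among consecutive terms.
Observation: w(n) - 1·w(n-1) - (-3)·w(n-2) = 0 holds for the shown terms, and no order-1 relation w(n) = α·w(n-1) + β fits.
Check at n=3: 1·-1 + (-3)·2 = -7. ✓

w(n) = w(n-1) - 3w(n-2), w(0) = 1, w(1) = 2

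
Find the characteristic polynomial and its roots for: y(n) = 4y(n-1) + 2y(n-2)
Substitute y(n) = rⁿ and divide through by rⁿ⁻²: r² - 4r - 2 = 0
Discriminant: 4² + 4·2 = 24, not a perfect square, so by the quadratic formula r = (4 ± √24)/2.
General solution: y(n) = A·r₁ⁿ + B·r₂ⁿ where r₁,r₂ = (4 ± √24)/2

Characteristic: r² - 4r - 2 = 0, Roots: r = (4 ± √24)/2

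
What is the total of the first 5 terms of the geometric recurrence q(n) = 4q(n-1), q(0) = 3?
Computing the sequence terms: 3, 12, 48, 192, 768
Adding these values together:

1023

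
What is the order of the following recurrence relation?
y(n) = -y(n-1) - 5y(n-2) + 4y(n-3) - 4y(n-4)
The order is the largest lag k for which y(n-k) appears. Here the deepest term is y(n-4), so the order is 4.

Order 4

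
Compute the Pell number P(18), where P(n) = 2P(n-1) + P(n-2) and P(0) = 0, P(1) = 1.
Computing the sequence terms:
0, 1, 2, 5, 12, 29, 70, 169, 408, 985, 2378, 5741, 13860, 33461, 80782, 195025, 470832, 1136689, 2744210

2744210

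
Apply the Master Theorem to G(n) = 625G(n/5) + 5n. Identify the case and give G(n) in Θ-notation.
Master Theorem template: G(n) = a·G(n/b) + f(n).
Here: a=625, b=5, f(n)=5n
Compute log_b(a) = log_5(625) = 4.
f(n) = 5n = O(n^(4-ε)) with ε = 3. Case 1: G(n) = Θ(n^log_b(a)) = Θ(n^4).

Case 1: G(n) = Θ(n^4)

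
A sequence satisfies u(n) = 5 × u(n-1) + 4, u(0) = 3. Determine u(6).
Computing step by step:
u(0) = 3
u(1) = 5 × 3 + 4 = 19
u(2) = 5 × 19 + 4 = 99
u(3) = 5 × 99 + 4 = 499
u(4) = 5 × 499 + 4 = 2499
u(5) = 5 × 2499 + 4 = 12499
u(6) = 5 × 12499 + 4 = 62499

62499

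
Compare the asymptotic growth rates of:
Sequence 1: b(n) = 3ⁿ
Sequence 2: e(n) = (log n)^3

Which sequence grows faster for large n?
Comparing growth rates:
Growth-rate hierarchy: log n ≺ any polynomial ≺ any exponential cⁿ (c>1) ≺ n! ≺ nⁿ.
exponential base 3 dominates polylogarithmic (log n)^3 asymptotically.

b(n) grows faster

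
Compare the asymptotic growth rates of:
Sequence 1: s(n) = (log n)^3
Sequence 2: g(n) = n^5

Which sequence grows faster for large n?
Comparing growth rates:
Growth-rate hierarchy: log n ≺ any polynomial ≺ any exponential cⁿ (c>1) ≺ n! ≺ nⁿ.
polynomial degree 5 dominates polylogarithmic (log n)^3 asymptotically.

g(n) grows faster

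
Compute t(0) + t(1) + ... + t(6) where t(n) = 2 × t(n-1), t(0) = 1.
Computing the sequence terms: 1, 2, 4, 8, 16, 32, 64
Adding these values together:

127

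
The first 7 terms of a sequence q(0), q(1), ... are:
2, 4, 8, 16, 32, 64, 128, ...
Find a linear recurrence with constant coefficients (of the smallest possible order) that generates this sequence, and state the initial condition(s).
Look for the lowest-order linear relation among consecutive terms.
Observation: each term is 2× the previous.
Check at n=2: 2·4 = 8. ✓

q(n) = 2 × q(n-1), q(0) = 2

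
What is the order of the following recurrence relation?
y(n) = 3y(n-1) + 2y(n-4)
The order is the largest lag k for which y(n-k) appears. Here the deepest term is y(n-4), so the order is 4.

Order 4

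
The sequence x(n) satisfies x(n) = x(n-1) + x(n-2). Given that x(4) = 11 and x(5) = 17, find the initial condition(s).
Work backwards using x(k) = x(k+2) - x(k+1):
x(3) = x(5) - x(4) = 17 - 11 = 6
x(2) = x(4) - x(3) = 11 - 6 = 5
x(1) = x(3) - x(2) = 6 - 5 = 1
x(0) = x(2) - x(1) = 5 - 1 = 4

x(0) = 4, x(1) = 1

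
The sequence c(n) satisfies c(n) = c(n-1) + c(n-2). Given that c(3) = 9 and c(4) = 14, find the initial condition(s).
Work backwards using c(k) = c(k+2) - c(k+1):
c(2) = c(4) - c(3) = 14 - 9 = 5
c(1) = c(3) - c(2) = 9 - 5 = 4
c(0) = c(2) - c(1) = 5 - 4 = 1

c(0) = 1, c(1) = 4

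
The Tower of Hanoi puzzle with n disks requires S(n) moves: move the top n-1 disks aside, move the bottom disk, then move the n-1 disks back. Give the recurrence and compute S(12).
Moving n disks = move the top n-1 disks aside (S(n-1) moves) + move the largest disk (1 move) + move the n-1 disks back on top (S(n-1) moves), so S(n) = 2S(n-1) + 1, with S(1) = 1 (a single disk takes one move).
First terms: 1, 3, 7, 15, 31, 63, … — each is one less than a power of 2. Indeed S(n) + 1 = 2(S(n-1) + 1) with S(1) + 1 = 2, so S(n) + 1 = 2ⁿ and S(n) = 2ⁿ - 1.
Hence S(12) = 2^12 - 1 = 4096 - 1 = 4095.

S(n) = 2S(n-1) + 1, S(1) = 1; S(12) = 4095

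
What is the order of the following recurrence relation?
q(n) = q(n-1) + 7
The order is the largest lag k for which q(n-k) appears. Here the deepest term is q(n-1) (the 7 term is non-homogeneous and does not affect the order), so the order is 1.

Order 1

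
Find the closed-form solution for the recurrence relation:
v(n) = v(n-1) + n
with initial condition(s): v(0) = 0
Recurrence: v(n) = v(n-1) + n, initial: v(0) = 0.
Telescoping: v(n) = v(0) + Σᵢ₌₁ⁿ i = 0 + n(n+1)/2.

v(n) = n(n+1)/2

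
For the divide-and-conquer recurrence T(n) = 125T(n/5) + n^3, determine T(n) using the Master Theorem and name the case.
Master Theorem template: T(n) = a·T(n/b) + f(n).
Here: a=125, b=5, f(n)=n^3
Compute log_b(a) = log_5(125) = 3.
f(n) = n^3 = Θ(n^3). Case 2: T(n) = Θ(n^3 log n).

Case 2: T(n) = Θ(n^3 log n)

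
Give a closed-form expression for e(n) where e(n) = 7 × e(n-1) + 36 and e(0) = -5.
Recurrence: e(n) = 7 × e(n-1) + 36, initial: e(0) = -5.
Try e(n) = A·7ⁿ + C. Substituting: A·7ⁿ + C = 7(A·7ⁿ⁻¹ + C) + 36 = A·7ⁿ + 7C + 36, so C = 7C + 36, giving C = -6. Then e(0) = A - 6 = -5 gives A = 1.

e(n) = 7ⁿ - 6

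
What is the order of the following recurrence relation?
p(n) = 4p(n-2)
The order is the largest lag k for which p(n-k) appears. Here the deepest term is p(n-2), so the order is 2.

Order 2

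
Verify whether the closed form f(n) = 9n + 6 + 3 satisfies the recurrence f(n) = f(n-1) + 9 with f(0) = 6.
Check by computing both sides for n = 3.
From the recurrence with f(0) = 6:
  f(0) = 6, f(1) = 15, f(2) = 24, f(3) = 33
  so the recurrence gives f(3) = 33.
From the proposed closed form f(n) = 9n + 6 + 3:
  f(3) = 36.
The recurrence gives 33 but the closed form gives 36, so the closed form does not satisfy the recurrence.

No, the closed form is incorrect.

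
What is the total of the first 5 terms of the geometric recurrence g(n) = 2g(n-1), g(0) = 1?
Computing the sequence terms: 1, 2, 4, 8, 16
Adding these values together:

31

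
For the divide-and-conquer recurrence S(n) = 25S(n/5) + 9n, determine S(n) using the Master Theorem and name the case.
Master Theorem template: S(n) = a·S(n/b) + f(n).
Here: a=25, b=5, f(n)=9n
Compute log_b(a) = log_5(25) = 2.
f(n) = 9n = O(n^(2-ε)) with ε = 1. Case 1: S(n) = Θ(n^log_b(a)) = Θ(n^2).

Case 1: S(n) = Θ(n^2)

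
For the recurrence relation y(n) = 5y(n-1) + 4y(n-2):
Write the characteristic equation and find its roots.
Substitute y(n) = rⁿ and divide through by rⁿ⁻²: r² - 5r - 4 = 0
Discriminant: 5² + 4·4 = 41, not a perfect square, so by the quadratic formula r = (5 ± √41)/2.
General solution: y(n) = A·r₁ⁿ + B·r₂ⁿ where r₁,r₂ = (5 ± √41)/2

Characteristic: r² - 5r - 4 = 0, Roots: r = (5 ± √41)/2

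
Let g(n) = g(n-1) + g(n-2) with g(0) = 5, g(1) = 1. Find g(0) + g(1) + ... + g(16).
Computing the sequence terms: 5, 1, 6, 7, 13, 20, 33, 53, 86, 139, 225, 364, 589, 953, 1542, 2495, 4037
Adding these values together:

10568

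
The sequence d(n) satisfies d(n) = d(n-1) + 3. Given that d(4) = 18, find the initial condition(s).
d(4) = d(0) + 4·3, so d(0) = 18 - 12 = 6.

d(0) = 6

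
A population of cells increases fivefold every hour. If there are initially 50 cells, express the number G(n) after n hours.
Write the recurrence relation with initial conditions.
Each hour multiplies the count by 5, so the count after n hours depends only on the count after n-1 hours: G(n) = 5 × G(n-1). The starting count gives G(0) = 50.
Unrolling n times gives the closed form G(n) = 50 × 5ⁿ.

G(n) = 5 × G(n-1), G(0) = 50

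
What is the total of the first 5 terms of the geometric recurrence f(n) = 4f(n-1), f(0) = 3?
Computing the sequence terms: 3, 12, 48, 192, 768
Adding these values together:

1023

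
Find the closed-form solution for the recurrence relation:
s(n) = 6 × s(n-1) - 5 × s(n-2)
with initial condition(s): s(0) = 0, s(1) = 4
Recurrence: s(n) = 6 × s(n-1) - 5 × s(n-2), initial: s(0) = 0, s(1) = 4.
Characteristic equation: r² - 6r + 5 = 0, which factors as (r - 5)(r - 1) = 0, so r = 5, 1. General solution s(n) = A·5ⁿ + B·1ⁿ. From s(0) = 0: A + B = 0. From s(1) = 4: 5A + 1B = 4. Solving gives A = 1, B = -1.

s(n) = 5ⁿ - 1ⁿ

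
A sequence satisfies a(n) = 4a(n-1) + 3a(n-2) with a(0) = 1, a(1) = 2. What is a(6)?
Computing the sequence terms:
1, 2, 11, 50, 233, 1082, 5027

5027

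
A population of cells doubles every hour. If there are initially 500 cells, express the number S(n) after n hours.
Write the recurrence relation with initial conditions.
Each hour multiplies the count by 2, so the count after n hours depends only on the count after n-1 hours: S(n) = 2 × S(n-1). The starting count gives S(0) = 500.
Unrolling n times gives the closed form S(n) = 500 × 2ⁿ.

S(n) = 2 × S(n-1), S(0) = 500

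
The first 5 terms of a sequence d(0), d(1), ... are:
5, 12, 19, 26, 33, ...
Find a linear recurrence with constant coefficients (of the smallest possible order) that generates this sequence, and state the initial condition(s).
Look for the lowest-order linear relation among consecutive terms.
Observation: consecutive differences are constant (= 7).
Check at n=2: 1·12 + 7 = 19. ✓

d(n) = d(n-1) + 7, d(0) = 5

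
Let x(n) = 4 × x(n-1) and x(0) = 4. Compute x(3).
Computing step by step:
x(0) = 4
x(1) = 4 × 4 = 16
x(2) = 4 × 16 = 64
x(3) = 4 × 64 = 256

256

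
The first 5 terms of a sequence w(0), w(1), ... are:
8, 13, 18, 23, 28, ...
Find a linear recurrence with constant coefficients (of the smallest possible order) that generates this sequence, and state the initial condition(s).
Look for the lowest-order linear relation among consecutive terms.
Observation: consecutive differences are constant (= 5).
Check at n=2: 1·13 + 5 = 18. ✓

w(n) = w(n-1) + 5, w(0) = 8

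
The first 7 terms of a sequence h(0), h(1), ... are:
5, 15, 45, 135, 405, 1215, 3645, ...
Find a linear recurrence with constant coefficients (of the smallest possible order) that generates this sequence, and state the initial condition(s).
Look for the lowest-order linear relation among consecutive terms.
Observation: each term is 3× the previous.
Check at n=2: 3·15 = 45. ✓

h(n) = 3 × h(n-1), h(0) = 5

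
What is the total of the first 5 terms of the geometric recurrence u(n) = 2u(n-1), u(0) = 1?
Computing the sequence terms: 1, 2, 4, 8, 16
Adding these values together:

31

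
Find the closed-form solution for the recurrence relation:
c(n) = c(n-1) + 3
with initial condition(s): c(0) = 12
Recurrence: c(n) = c(n-1) + 3, initial: c(0) = 12.
Each step adds 3, so c(n) = c(0) + 3n = 3n + 12.

c(n) = 3n + 12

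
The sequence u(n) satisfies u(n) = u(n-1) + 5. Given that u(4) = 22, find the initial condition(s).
u(4) = u(0) + 4·5, so u(0) = 22 - 20 = 2.

u(0) = 2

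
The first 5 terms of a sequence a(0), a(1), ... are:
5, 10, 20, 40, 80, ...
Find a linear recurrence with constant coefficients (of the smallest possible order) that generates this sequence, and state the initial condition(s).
Look for the lowest-order linear relation among consecutive terms.
Observation: each term is 2× the previous.
Check at n=2: 2·10 = 20. ✓

a(n) = 2 × a(n-1), a(0) = 5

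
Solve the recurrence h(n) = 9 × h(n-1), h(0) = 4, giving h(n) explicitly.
Recurrence: h(n) = 9 × h(n-1), initial: h(0) = 4.
Each term is 9 times the previous, so this is geometric with ratio 9. After n steps: h(n) = h(0)·9ⁿ = 4·9ⁿ.

h(n) = 4·9ⁿ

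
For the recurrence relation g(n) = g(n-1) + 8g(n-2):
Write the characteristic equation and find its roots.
Substitute g(n) = rⁿ and divide through by rⁿ⁻²: r² - r - 8 = 0
Discriminant: 1² + 4·8 = 33, not a perfect square, so by the quadratic formula r = (1 ± √33)/2.
General solution: g(n) = A·r₁ⁿ + B·r₂ⁿ where r₁,r₂ = (1 ± √33)/2

Characteristic: r² - r - 8 = 0, Roots: r = (1 ± √33)/2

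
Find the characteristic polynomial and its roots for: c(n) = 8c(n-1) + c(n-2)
Substitute c(n) = rⁿ and divide through by rⁿ⁻²: r² - 8r - 1 = 0
Discriminant: 8² + 4·1 = 68, not a perfect square, so by the quadratic formula r = (8 ± √68)/2.
General solution: c(n) = A·r₁ⁿ + B·r₂ⁿ where r₁,r₂ = (8 ± √68)/2

Characteristic: r² - 8r - 1 = 0, Roots: r = (8 ± √68)/2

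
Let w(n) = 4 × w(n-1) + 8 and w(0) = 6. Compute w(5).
Computing step by step:
w(0) = 6
w(1) = 4 × 6 + 8 = 32
w(2) = 4 × 32 + 8 = 136
w(3) = 4 × 136 + 8 = 552
w(4) = 4 × 552 + 8 = 2216
w(5) = 4 × 2216 + 8 = 8872

8872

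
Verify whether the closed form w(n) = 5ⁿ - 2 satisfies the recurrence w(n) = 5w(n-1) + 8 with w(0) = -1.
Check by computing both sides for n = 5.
From the recurrence with w(0) = -1:
  w(0) = -1, w(1) = 3, w(2) = 23, w(3) = 123, w(4) = 623, w(5) = 3123
  so the recurrence gives w(5) = 3123.
From the proposed closed form w(n) = 5ⁿ - 2:
  w(5) = 3123.
Both sides give 3123 at n = 5, and the initial condition(s) match, so the closed form is consistent.

Yes, the closed form is correct.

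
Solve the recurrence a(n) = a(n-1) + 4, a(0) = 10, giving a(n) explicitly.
Recurrence: a(n) = a(n-1) + 4, initial: a(0) = 10.
Each step adds 4, so a(n) = a(0) + 4n = 4n + 10.

a(n) = 4n + 10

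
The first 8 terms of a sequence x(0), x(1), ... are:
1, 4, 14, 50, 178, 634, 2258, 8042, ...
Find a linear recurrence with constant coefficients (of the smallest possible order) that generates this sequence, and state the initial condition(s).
Look for the lowest-order linear relation among consecutive terms.
Observation: x(n) - 3·x(n-1) - (2)·x(n-2) = 0 holds for the shown terms, and no order-1 relation x(n) = α·x(n-1) + β fits.
Check at n=3: 3·14 + (2)·4 = 50. ✓

x(n) = 3x(n-1) + 2x(n-2), x(0) = 1, x(1) = 4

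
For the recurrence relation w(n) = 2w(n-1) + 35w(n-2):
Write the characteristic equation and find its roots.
Substitute w(n) = rⁿ and divide through by rⁿ⁻²: r² - 2r - 35 = 0
Factor: (r - 7)(r + 5) = 0, so r = 7, -5.
General solution: w(n) = A·7ⁿ + B·(-5)ⁿ

Characteristic: r² - 2r - 35 = 0, Roots: r = 7, -5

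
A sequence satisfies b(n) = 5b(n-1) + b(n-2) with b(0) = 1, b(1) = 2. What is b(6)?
Computing the sequence terms:
1, 2, 11, 57, 296, 1537, 7981

7981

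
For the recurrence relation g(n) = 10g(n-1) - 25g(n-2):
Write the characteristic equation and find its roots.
Substitute g(n) = rⁿ and divide through by rⁿ⁻²: r² - 10r + 25 = 0
Factor: (r - 5)² = 0, so r = 5 (double root).
General solution: g(n) = (A + Bn)·5ⁿ

Characteristic: r² - 10r + 25 = 0, Roots: r = 5 (double root)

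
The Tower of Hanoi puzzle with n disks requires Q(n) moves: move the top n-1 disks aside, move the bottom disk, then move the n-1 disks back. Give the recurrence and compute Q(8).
Moving n disks = move the top n-1 disks aside (Q(n-1) moves) + move the largest disk (1 move) + move the n-1 disks back on top (Q(n-1) moves), so Q(n) = 2Q(n-1) + 1, with Q(1) = 1 (a single disk takes one move).
First terms: 1, 3, 7, 15, 31, 63, … — each is one less than a power of 2. Indeed Q(n) + 1 = 2(Q(n-1) + 1) with Q(1) + 1 = 2, so Q(n) + 1 = 2ⁿ and Q(n) = 2ⁿ - 1.
Hence Q(8) = 2^8 - 1 = 256 - 1 = 255.

Q(n) = 2Q(n-1) + 1, Q(1) = 1; Q(8) = 255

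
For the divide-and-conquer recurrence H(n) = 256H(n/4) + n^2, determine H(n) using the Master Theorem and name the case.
Master Theorem template: H(n) = a·H(n/b) + f(n).
Here: a=256, b=4, f(n)=n^2
Compute log_b(a) = log_4(256) = 4.
f(n) = n^2 = O(n^(4-ε)) with ε = 2. Case 1: H(n) = Θ(n^log_b(a)) = Θ(n^4).

Case 1: H(n) = Θ(n^4)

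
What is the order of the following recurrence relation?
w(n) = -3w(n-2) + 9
The order is the largest lag k for which w(n-k) appears. Here the deepest term is w(n-2) (the 9 term is non-homogeneous and does not affect the order), so the order is 2.

Order 2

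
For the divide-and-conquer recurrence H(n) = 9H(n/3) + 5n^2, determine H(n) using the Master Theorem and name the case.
Master Theorem template: H(n) = a·H(n/b) + f(n).
Here: a=9, b=3, f(n)=5n^2
Compute log_b(a) = log_3(9) = 2.
f(n) = 5n^2 = Θ(n^2). Case 2: H(n) = Θ(n^2 log n).

Case 2: H(n) = Θ(n^2 log n)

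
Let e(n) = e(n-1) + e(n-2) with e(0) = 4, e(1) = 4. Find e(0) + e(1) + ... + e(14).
Computing the sequence terms: 4, 4, 8, 12, 20, 32, 52, 84, 136, 220, 356, 576, 932, 1508, 2440
Adding these values together:

6384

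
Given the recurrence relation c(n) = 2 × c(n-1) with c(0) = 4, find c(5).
Computing step by step:
c(0) = 4
c(1) = 2 × 4 = 8
c(2) = 2 × 8 = 16
c(3) = 2 × 16 = 32
c(4) = 2 × 32 = 64
c(5) = 2 × 64 = 128

128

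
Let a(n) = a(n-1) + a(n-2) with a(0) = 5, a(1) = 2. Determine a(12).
Computing the sequence terms:
5, 2, 7, 9, 16, 25, 41, 66, 107, 173, 280, 453, 733

733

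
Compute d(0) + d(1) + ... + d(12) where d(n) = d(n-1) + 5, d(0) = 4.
Computing the sequence terms: 4, 9, 14, 19, 24, 29, 34, 39, 44, 49, 54, 59, 64
Adding these values together:

442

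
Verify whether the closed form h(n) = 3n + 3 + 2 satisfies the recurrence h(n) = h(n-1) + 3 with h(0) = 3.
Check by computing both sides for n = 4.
From the recurrence with h(0) = 3:
  h(0) = 3, h(1) = 6, h(2) = 9, h(3) = 12, h(4) = 15
  so the recurrence gives h(4) = 15.
From the proposed closed form h(n) = 3n + 3 + 2:
  h(4) = 17.
The recurrence gives 15 but the closed form gives 17, so the closed form does not satisfy the recurrence.

No, the closed form is incorrect.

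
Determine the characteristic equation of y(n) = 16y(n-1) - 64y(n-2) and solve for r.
Substitute y(n) = rⁿ and divide through by rⁿ⁻²: r² - 16r + 64 = 0
Factor: (r - 8)² = 0, so r = 8 (double root).
General solution: y(n) = (A + Bn)·8ⁿ

Characteristic: r² - 16r + 64 = 0, Roots: r = 8 (double root)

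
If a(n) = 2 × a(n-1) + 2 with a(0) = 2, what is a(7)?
Computing step by step:
a(0) = 2
a(1) = 2 × 2 + 2 = 6
a(2) = 2 × 6 + 2 = 14
a(3) = 2 × 14 + 2 = 30
a(4) = 2 × 30 + 2 = 62
a(5) = 2 × 62 + 2 = 126
a(6) = 2 × 126 + 2 = 254
a(7) = 2 × 254 + 2 = 510

510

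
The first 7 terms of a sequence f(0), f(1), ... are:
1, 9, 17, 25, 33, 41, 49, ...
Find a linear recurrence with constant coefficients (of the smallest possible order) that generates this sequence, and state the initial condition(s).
Look for the lowest-order linear relation among consecutive terms.
Observation: consecutive differences are constant (= 8).
Check at n=2: 1·9 + 8 = 17. ✓

f(n) = f(n-1) + 8, f(0) = 1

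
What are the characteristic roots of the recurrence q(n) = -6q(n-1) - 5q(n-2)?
Substitute q(n) = rⁿ and divide through by rⁿ⁻²: r² + 6r + 5 = 0
Factor: (r + 5)(r + 1) = 0, so r = -5, -1.
General solution: q(n) = A·(-5)ⁿ + B·(-1)ⁿ

Characteristic: r² + 6r + 5 = 0, Roots: r = -5, -1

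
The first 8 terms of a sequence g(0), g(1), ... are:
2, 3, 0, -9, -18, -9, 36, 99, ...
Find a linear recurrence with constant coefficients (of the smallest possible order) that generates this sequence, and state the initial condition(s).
Look for the lowest-order linear relation among consecutive terms.
Observation: g(n) - 2·g(n-1) - (-3)·g(n-2) = 0 holds for the shown terms, and no order-1 relation g(n) = α·g(n-1) + β fits.
Check at n=3: 2·0 + (-3)·3 = -9. ✓

g(n) = 2g(n-1) - 3g(n-2), g(0) = 2, g(1) = 3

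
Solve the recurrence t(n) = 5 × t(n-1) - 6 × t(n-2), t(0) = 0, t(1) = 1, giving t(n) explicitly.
Recurrence: t(n) = 5 × t(n-1) - 6 × t(n-2), initial: t(0) = 0, t(1) = 1.
Characteristic equation: r² - 5r + 6 = 0, which factors as (r - 3)(r - 2) = 0, so r = 3, 2. General solution t(n) = A·3ⁿ + B·2ⁿ. From t(0) = 0: A + B = 0. From t(1) = 1: 3A + 2B = 1. Solving gives A = 1, B = -1.

t(n) = 3ⁿ - 2ⁿ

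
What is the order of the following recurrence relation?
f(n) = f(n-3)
The order is the largest lag k for which f(n-k) appears. Here the deepest term is f(n-3), so the order is 3.

Order 3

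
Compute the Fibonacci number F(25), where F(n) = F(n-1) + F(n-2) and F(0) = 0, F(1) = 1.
Computing the sequence terms:
0, 1, 1, 2, 3, 5, 8, 13, 21, 34, 55, 89, 144, 233, 377, 610, 987, 1597, 2584, 4181, 6765, 10946, 17711, 28657, 46368, 75025

75025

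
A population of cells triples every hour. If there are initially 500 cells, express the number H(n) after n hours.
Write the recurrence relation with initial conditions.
Each hour multiplies the count by 3, so the count after n hours depends only on the count after n-1 hours: H(n) = 3 × H(n-1). The starting count gives H(0) = 500.
Unrolling n times gives the closed form H(n) = 500 × 3ⁿ.

H(n) = 3 × H(n-1), H(0) = 500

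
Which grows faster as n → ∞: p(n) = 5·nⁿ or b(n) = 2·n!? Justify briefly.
Comparing growth rates:
Growth-rate hierarchy: log n ≺ any polynomial ≺ any exponential cⁿ (c>1) ≺ n! ≺ nⁿ.
super-exponential nⁿ dominates factorial asymptotically.

p(n) grows faster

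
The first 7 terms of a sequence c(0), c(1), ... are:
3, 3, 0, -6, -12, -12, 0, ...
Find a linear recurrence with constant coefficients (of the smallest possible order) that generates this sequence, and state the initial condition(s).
Look for the lowest-order linear relation among consecutive terms.
Observation: c(n) - 2·c(n-1) - (-2)·c(n-2) = 0 holds for the shown terms, and no order-1 relation c(n) = α·c(n-1) + β fits.
Check at n=3: 2·0 + (-2)·3 = -6. ✓

c(n) = 2c(n-1) - 2c(n-2), c(0) = 3, c(1) = 3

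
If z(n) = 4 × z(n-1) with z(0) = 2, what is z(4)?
Computing step by step:
z(0) = 2
z(1) = 4 × 2 = 8
z(2) = 4 × 8 = 32
z(3) = 4 × 32 = 128
z(4) = 4 × 128 = 512

512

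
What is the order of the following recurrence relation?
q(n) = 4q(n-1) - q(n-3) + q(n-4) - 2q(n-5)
The order is the largest lag k for which q(n-k) appears. Here the deepest term is q(n-5), so the order is 5.

Order 5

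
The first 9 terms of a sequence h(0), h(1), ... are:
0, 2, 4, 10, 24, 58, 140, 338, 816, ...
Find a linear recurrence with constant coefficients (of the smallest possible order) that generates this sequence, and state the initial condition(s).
Look for the lowest-order linear relation among consecutive terms.
Observation: h(n) - 2·h(n-1) - (1)·h(n-2) = 0 holds for the shown terms, and no order-1 relation h(n) = α·h(n-1) + β fits.
Check at n=3: 2·4 + (1)·2 = 10. ✓

h(n) = 2h(n-1) + h(n-2), h(0) = 0, h(1) = 2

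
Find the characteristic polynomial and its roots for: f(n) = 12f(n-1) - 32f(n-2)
Substitute f(n) = rⁿ and divide through by rⁿ⁻²: r² - 12r + 32 = 0
Factor: (r - 8)(r - 4) = 0, so r = 8, 4.
General solution: f(n) = A·8ⁿ + B·4ⁿ

Characteristic: r² - 12r + 32 = 0, Roots: r = 8, 4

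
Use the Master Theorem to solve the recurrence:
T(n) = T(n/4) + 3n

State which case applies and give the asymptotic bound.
Master Theorem template: T(n) = a·T(n/b) + f(n).
Here: a=1, b=4, f(n)=3n
Compute log_b(a) = log_4(1) = 0.
f(n) = 3n = Ω(n^(0+ε)) with ε = 1, and the regularity condition holds (a·f(n/b) = (a/b^1)·f(n) with a/b^1 = 4^-1 < 1). Case 3: T(n) = Θ(f(n)) = Θ(n).

Case 3: T(n) = Θ(n)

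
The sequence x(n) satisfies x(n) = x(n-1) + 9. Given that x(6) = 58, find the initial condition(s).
x(6) = x(0) + 6·9, so x(0) = 58 - 54 = 4.

x(0) = 4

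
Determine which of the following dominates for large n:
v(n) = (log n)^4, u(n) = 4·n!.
Comparing growth rates:
Growth-rate hierarchy: log n ≺ any polynomial ≺ any exponential cⁿ (c>1) ≺ n! ≺ nⁿ.
factorial dominates polylogarithmic (log n)^4 asymptotically.

u(n) grows faster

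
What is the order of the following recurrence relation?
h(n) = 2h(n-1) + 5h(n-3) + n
The order is the largest lag k for which h(n-k) appears. Here the deepest term is h(n-3) (the n term is non-homogeneous and does not affect the order), so the order is 3.

Order 3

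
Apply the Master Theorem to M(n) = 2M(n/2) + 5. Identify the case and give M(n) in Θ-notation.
Master Theorem template: M(n) = a·M(n/b) + f(n).
Here: a=2, b=2, f(n)=5
Compute log_b(a) = log_2(2) = 1.
f(n) = 5 = O(n^(1-ε)) with ε = 1. Case 1: M(n) = Θ(n^log_b(a)) = Θ(n).

Case 1: M(n) = Θ(n)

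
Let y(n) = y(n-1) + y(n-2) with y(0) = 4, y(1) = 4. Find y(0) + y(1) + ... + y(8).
Computing the sequence terms: 4, 4, 8, 12, 20, 32, 52, 84, 136
Adding these values together:

352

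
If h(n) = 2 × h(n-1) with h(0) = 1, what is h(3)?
Computing step by step:
h(0) = 1
h(1) = 2 × 1 = 2
h(2) = 2 × 2 = 4
h(3) = 2 × 4 = 8

8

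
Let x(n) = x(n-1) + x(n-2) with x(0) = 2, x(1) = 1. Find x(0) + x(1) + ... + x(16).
Computing the sequence terms: 2, 1, 3, 4, 7, 11, 18, 29, 47, 76, 123, 199, 322, 521, 843, 1364, 2207
Adding these values together:

5777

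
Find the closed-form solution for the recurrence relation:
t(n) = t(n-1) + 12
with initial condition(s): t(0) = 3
Recurrence: t(n) = t(n-1) + 12, initial: t(0) = 3.
Each step adds 12, so t(n) = t(0) + 12n = 12n + 3.

t(n) = 12n + 3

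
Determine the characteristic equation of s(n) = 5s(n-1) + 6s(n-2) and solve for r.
Substitute s(n) = rⁿ and divide through by rⁿ⁻²: r² - 5r - 6 = 0
Factor: (r + 1)(r - 6) = 0, so r = -1, 6.
General solution: s(n) = A·(-1)ⁿ + B·6ⁿ

Characteristic: r² - 5r - 6 = 0, Roots: r = -1, 6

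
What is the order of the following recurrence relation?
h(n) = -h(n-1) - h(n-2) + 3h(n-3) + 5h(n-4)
The order is the largest lag k for which h(n-k) appears. Here the deepest term is h(n-4), so the order is 4.

Order 4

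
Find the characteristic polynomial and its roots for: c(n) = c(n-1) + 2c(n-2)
Substitute c(n) = rⁿ and divide through by rⁿ⁻²: r² - r - 2 = 0
Factor: (r - 2)(r + 1) = 0, so r = 2, -1.
General solution: c(n) = A·2ⁿ + B·(-1)ⁿ

Characteristic: r² - r - 2 = 0, Roots: r = 2, -1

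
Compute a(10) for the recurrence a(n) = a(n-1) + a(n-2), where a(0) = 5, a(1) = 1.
Computing the sequence terms:
5, 1, 6, 7, 13, 20, 33, 53, 86, 139, 225

225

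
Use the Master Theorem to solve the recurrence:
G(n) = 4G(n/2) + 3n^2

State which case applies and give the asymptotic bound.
Master Theorem template: G(n) = a·G(n/b) + f(n).
Here: a=4, b=2, f(n)=3n^2
Compute log_b(a) = log_2(4) = 2.
f(n) = 3n^2 = Θ(n^2). Case 2: G(n) = Θ(n^2 log n).

Case 2: G(n) = Θ(n^2 log n)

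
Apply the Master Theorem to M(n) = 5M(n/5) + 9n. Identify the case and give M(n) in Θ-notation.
Master Theorem template: M(n) = a·M(n/b) + f(n).
Here: a=5, b=5, f(n)=9n
Compute log_b(a) = log_5(5) = 1.
f(n) = 9n = Θ(n). Case 2: M(n) = Θ(n log n).

Case 2: M(n) = Θ(n log n)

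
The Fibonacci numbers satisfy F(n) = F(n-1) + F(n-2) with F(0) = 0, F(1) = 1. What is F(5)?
Computing the sequence terms:
0, 1, 1, 2, 3, 5

5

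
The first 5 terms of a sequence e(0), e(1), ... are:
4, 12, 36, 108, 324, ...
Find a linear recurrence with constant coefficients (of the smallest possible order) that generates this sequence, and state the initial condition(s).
Look for the lowest-order linear relation among consecutive terms.
Observation: each term is 3× the previous.
Check at n=2: 3·12 = 36. ✓

e(n) = 3 × e(n-1), e(0) = 4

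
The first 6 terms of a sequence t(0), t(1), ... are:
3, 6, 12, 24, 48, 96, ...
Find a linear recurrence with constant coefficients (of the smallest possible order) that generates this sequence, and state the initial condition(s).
Look for the lowest-order linear relation among consecutive terms.
Observation: each term is 2× the previous.
Check at n=2: 2·6 = 12. ✓

t(n) = 2 × t(n-1), t(0) = 3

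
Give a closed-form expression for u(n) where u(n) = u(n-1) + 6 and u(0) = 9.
Recurrence: u(n) = u(n-1) + 6, initial: u(0) = 9.
Each step adds 6, so u(n) = u(0) + 6n = 6n + 9.

u(n) = 6n + 9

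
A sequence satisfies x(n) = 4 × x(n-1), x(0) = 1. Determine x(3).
Computing step by step:
x(0) = 1
x(1) = 4 × 1 = 4
x(2) = 4 × 4 = 16
x(3) = 4 × 16 = 64

64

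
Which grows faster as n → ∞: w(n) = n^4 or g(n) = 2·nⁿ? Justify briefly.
Comparing growth rates:
Growth-rate hierarchy: log n ≺ any polynomial ≺ any exponential cⁿ (c>1) ≺ n! ≺ nⁿ.
super-exponential nⁿ dominates polynomial degree 4 asymptotically.

g(n) grows faster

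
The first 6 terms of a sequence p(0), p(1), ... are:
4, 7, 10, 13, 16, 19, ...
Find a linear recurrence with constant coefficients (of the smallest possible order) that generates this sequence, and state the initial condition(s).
Look for the lowest-order linear relation among consecutive terms.
Observation: consecutive differences are constant (= 3).
Check at n=2: 1·7 + 3 = 10. ✓

p(n) = p(n-1) + 3, p(0) = 4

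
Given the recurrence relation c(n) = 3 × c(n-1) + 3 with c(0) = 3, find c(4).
Computing step by step:
c(0) = 3
c(1) = 3 × 3 + 3 = 12
c(2) = 3 × 12 + 3 = 39
c(3) = 3 × 39 + 3 = 120
c(4) = 3 × 120 + 3 = 363

363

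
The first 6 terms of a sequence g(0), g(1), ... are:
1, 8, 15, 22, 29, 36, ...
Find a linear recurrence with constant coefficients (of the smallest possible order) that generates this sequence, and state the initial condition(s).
Look for the lowest-order linear relation among consecutive terms.
Observation: consecutive differences are constant (= 7).
Check at n=2: 1·8 + 7 = 15. ✓

g(n) = g(n-1) + 7, g(0) = 1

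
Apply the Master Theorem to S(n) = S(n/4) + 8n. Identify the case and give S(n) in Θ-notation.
Master Theorem template: S(n) = a·S(n/b) + f(n).
Here: a=1, b=4, f(n)=8n
Compute log_b(a) = log_4(1) = 0.
f(n) = 8n = Ω(n^(0+ε)) with ε = 1, and the regularity condition holds (a·f(n/b) = (a/b^1)·f(n) with a/b^1 = 4^-1 < 1). Case 3: S(n) = Θ(f(n)) = Θ(n).

Case 3: S(n) = Θ(n)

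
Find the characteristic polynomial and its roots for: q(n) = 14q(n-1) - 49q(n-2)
Substitute q(n) = rⁿ and divide through by rⁿ⁻²: r² - 14r + 49 = 0
Factor: (r - 7)² = 0, so r = 7 (double root).
General solution: q(n) = (A + Bn)·7ⁿ

Characteristic: r² - 14r + 49 = 0, Roots: r = 7 (double root)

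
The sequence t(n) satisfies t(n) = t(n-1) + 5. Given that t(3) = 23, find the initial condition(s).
t(3) = t(0) + 3·5, so t(0) = 23 - 15 = 8.

t(0) = 8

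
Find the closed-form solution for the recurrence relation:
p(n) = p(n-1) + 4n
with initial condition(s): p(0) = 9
Recurrence: p(n) = p(n-1) + 4n, initial: p(0) = 9.
Telescoping: p(n) = p(0) + 4·Σᵢ₌₁ⁿ i = 9 + 4·n(n+1)/2.

p(n) = 4·n(n+1)/2 + 9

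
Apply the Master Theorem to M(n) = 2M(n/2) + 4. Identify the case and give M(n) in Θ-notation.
Master Theorem template: M(n) = a·M(n/b) + f(n).
Here: a=2, b=2, f(n)=4
Compute log_b(a) = log_2(2) = 1.
f(n) = 4 = O(n^(1-ε)) with ε = 1. Case 1: M(n) = Θ(n^log_b(a)) = Θ(n).

Case 1: M(n) = Θ(n)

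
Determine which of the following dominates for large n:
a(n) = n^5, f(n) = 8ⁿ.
Comparing growth rates:
Growth-rate hierarchy: log n ≺ any polynomial ≺ any exponential cⁿ (c>1) ≺ n! ≺ nⁿ.
exponential base 8 dominates polynomial degree 5 asymptotically.

f(n) grows faster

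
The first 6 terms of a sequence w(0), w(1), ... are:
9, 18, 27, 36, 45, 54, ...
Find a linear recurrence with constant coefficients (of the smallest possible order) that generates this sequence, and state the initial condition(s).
Look for the lowest-order linear relation among consecutive terms.
Observation: consecutive differences are constant (= 9).
Check at n=2: 1·18 + 9 = 27. ✓

w(n) = w(n-1) + 9, w(0) = 9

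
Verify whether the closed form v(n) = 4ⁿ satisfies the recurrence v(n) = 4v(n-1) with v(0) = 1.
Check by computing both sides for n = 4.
From the recurrence with v(0) = 1:
  v(0) = 1, v(1) = 4, v(2) = 16, v(3) = 64, v(4) = 256
  so the recurrence gives v(4) = 256.
From the proposed closed form v(n) = 4ⁿ:
  v(4) = 256.
Both sides give 256 at n = 4, and the initial condition(s) match, so the closed form is consistent.

Yes, the closed form is correct.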